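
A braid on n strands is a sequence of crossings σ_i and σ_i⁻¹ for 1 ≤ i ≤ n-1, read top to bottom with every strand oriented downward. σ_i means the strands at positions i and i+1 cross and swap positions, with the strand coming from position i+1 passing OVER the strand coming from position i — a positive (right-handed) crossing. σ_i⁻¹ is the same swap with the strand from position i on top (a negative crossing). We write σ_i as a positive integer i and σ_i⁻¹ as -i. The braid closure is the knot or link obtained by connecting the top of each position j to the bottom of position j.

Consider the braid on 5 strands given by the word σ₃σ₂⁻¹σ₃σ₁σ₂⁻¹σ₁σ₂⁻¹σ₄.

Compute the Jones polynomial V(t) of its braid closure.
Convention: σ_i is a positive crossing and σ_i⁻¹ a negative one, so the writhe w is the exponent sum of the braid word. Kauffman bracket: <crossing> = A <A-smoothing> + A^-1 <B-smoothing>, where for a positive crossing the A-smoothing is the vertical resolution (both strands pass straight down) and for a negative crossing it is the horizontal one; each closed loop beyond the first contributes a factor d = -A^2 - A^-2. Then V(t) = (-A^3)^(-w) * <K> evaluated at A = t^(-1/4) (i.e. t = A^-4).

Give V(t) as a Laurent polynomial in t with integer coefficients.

t^4 - 2*t^3 + 3*t^2 - 4*t + 4 - 3*t^-1 + 3*t^-2 - t^-3

Derivation:
The presented braid s3 s2^-1 s3 s1 s2^-1 s1 s2^-1 s4 on 5 strands reduces by inverse Markov moves (closure unchanged at each step):
  Destabilize: the word has the form β·s4 where s4 occurs only as the final letter (β ∈ B_4); drop it and the last strand → 4 strands.
Reduced to β = s3 s2^-1 s3 s1 s2^-1 s1 s2^-1 on 4 strands, 7 crossings.
Compute on β:
Braid: s3 s2^-1 s3 s1 s2^-1 s1 s2^-1 on 4 strands, 7 crossings.
Writhe w = (#positive) - (#negative) = 4 - 3 = 1.
Enumerate smoothing states for the bracket polynomial. There are 2^7 = 128 states.
Smooth each crossing (0=||, 1=⌣⌢); contribution A^(Σ sign_k(1-2s_k)) * d^(L-1).
Tabulate the states by total A-exponent and number of loops L (A-exp: L × count):
  A^7: L=5 ×1
  A^5: L=4 ×7
  A^3: L=3 ×21
  A^1: L=2 ×32, L=4 ×3
  A^-1: L=1 ×21, L=3 ×14
  A^-3: L=2 ×19, L=4 ×2
  A^-5: L=3 ×7
  A^-7: L=4 ×1
Each group contributes A^e * Σ count * d^(L-1):
Powers of d = -A^2 - A^-2: d^2 = A^4 + 2 + A^-4; d^3 = -A^6 - 3*A^2 - 3*A^-2 - A^-6; d^4 = A^8 + 4*A^4 + 6 + 4*A^-4 + A^-8.
  A^7 * (d^4) = A^15 + 4*A^11 + 6*A^7 + 4*A^3 + A^-1
  A^5 * (7*d^3) = -7*A^11 - 21*A^7 - 21*A^3 - 7*A^-1
  A^3 * (21*d^2) = 21*A^7 + 42*A^3 + 21*A^-1
  A^1 * (32*d + 3*d^3) = -3*A^7 - 41*A^3 - 41*A^-1 - 3*A^-5
  A^-1 * (21 + 14*d^2) = 14*A^3 + 49*A^-1 + 14*A^-5
  A^-3 * (19*d + 2*d^3) = -2*A^3 - 25*A^-1 - 25*A^-5 - 2*A^-9
  A^-5 * (7*d^2) = 7*A^-1 + 14*A^-5 + 7*A^-9
  A^-7 * (d^3) = -A^-1 - 3*A^-5 - 3*A^-9 - A^-13
Summing the groups: <K> = A^15 - 3*A^11 + 3*A^7 - 4*A^3 + 4*A^-1 - 3*A^-5 + 2*A^-9 - A^-13
Normalise by the writhe: (-A^3)^(-w) = (-A^3)^(-1) = -A^-3, so f(A) = -A^-3 * <K> = -A^12 + 3*A^8 - 3*A^4 + 4 - 4*A^-4 + 3*A^-8 - 2*A^-12 + A^-16.
Substitute A = t^(-1/4), i.e. A^e → t^(-e/4): V(t) = t^4 - 2*t^3 + 3*t^2 - 4*t + 4 - 3*t^-1 + 3*t^-2 - t^-3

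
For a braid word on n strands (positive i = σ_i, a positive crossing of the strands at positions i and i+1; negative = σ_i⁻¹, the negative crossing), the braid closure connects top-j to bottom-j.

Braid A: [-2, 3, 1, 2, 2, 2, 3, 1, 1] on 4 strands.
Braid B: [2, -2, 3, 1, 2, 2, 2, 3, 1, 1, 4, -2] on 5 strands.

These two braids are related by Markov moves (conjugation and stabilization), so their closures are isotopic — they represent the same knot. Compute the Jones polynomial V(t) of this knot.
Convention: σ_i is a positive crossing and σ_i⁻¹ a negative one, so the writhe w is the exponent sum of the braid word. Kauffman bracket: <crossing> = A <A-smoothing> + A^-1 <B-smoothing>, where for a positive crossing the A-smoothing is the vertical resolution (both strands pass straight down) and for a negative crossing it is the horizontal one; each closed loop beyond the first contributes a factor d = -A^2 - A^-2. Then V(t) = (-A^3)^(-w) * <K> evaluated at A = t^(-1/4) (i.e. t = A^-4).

Markov-equivalent braids have isotopic closures, hence identical knot invariants. Strip the Markov moves from each word to reach a common short braid β, then compute V(t) once on β.
Braid A: s2^-1 s3 s1 s2 s2 s2 s3 s1 s1 on 4 strands has no conjugating prefix/suffix or stabilization to strip; take β = s2^-1 s3 s1 s2 s2 s2 s3 s1 s1.
Braid B: s2 s2^-1 s3 s1 s2 s2 s2 s3 s1 s1 s4 s2^-1 on 5 strands reduces by inverse Markov moves (closure unchanged at each step):
  Deconjugate: the word is γ·β·γ⁻¹ with γ = s2 (prefix) and γ⁻¹ = s2^-1 (suffix); strip both.
  Destabilize: the word has the form β·s4 where s4 occurs only as the final letter (β ∈ B_4); drop it and the last strand → 4 strands.
Reduced to β = s2^-1 s3 s1 s2 s2 s2 s3 s1 s1 on 4 strands, 9 crossings.
Both give the same β = s2^-1 s3 s1 s2 s2 s2 s3 s1 s1 on 4 strands, so one state sum suffices:
Braid: s2^-1 s3 s1 s2 s2 s2 s3 s1 s1 on 4 strands, 9 crossings.
Writhe w = (#positive) - (#negative) = 8 - 1 = 7.
Enumerate smoothing states for the bracket polynomial. There are 2^9 = 512 states.
For each crossing: s=0 is the vertical smoothing, s=1 horizontal. Crossing k contributes A^(sign_k * (1 - 2*s_k)); loop factor d = -A^2 - A^-2.
Tabulate the states by total A-exponent and number of loops L (A-exp: L × count):
  A^9: L=3 ×1
  A^7: L=2 ×5, L=4 ×4
  A^5: L=1 ×6, L=3 ×27, L=5 ×3
  A^3: L=2 ×57, L=4 ×26, L=6 ×1
  A^1: L=1 ×39, L=3 ×77, L=5 ×10
  A^-1: L=2 ×81, L=4 ×44, L=6 ×1
  A^-3: L=3 ×73, L=5 ×11
  A^-5: L=4 ×35, L=6 ×1
  A^-7: L=5 ×9
  A^-9: L=6 ×1
Each group contributes A^e * Σ count * d^(L-1):
Powers of d = -A^2 - A^-2: d^2 = A^4 + 2 + A^-4; d^3 = -A^6 - 3*A^2 - 3*A^-2 - A^-6; d^4 = A^8 + 4*A^4 + 6 + 4*A^-4 + A^-8; d^5 = -A^10 - 5*A^6 - 10*A^2 - 10*A^-2 - 5*A^-6 - A^-10.
  A^9 * (d^2) = A^13 + 2*A^9 + A^5
  A^7 * (5*d + 4*d^3) = -4*A^13 - 17*A^9 - 17*A^5 - 4*A
  A^5 * (6 + 27*d^2 + 3*d^4) = 3*A^13 + 39*A^9 + 78*A^5 + 39*A + 3*A^-3
  A^3 * (57*d + 26*d^3 + d^5) = -A^13 - 31*A^9 - 145*A^5 - 145*A - 31*A^-3 - A^-7
  A^1 * (39 + 77*d^2 + 10*d^4) = 10*A^9 + 117*A^5 + 253*A + 117*A^-3 + 10*A^-7
  A^-1 * (81*d + 44*d^3 + d^5) = -A^9 - 49*A^5 - 223*A - 223*A^-3 - 49*A^-7 - A^-11
  A^-3 * (73*d^2 + 11*d^4) = 11*A^5 + 117*A + 212*A^-3 + 117*A^-7 + 11*A^-11
  A^-5 * (35*d^3 + d^5) = -A^5 - 40*A - 115*A^-3 - 115*A^-7 - 40*A^-11 - A^-15
  A^-7 * (9*d^4) = 9*A + 36*A^-3 + 54*A^-7 + 36*A^-11 + 9*A^-15
  A^-9 * (d^5) = -A - 5*A^-3 - 10*A^-7 - 10*A^-11 - 5*A^-15 - A^-19
Summing the groups: <K> = -A^13 + 2*A^9 - 5*A^5 + 5*A - 6*A^-3 + 6*A^-7 - 4*A^-11 + 3*A^-15 - A^-19
Normalise by the writhe: (-A^3)^(-w) = (-A^3)^(-7) = -A^-21, so f(A) = -A^-21 * <K> = A^-8 - 2*A^-12 + 5*A^-16 - 5*A^-20 + 6*A^-24 - 6*A^-28 + 4*A^-32 - 3*A^-36 + A^-40.
Substitute A = t^(-1/4), i.e. A^e → t^(-e/4): V(t) = t^10 - 3*t^9 + 4*t^8 - 6*t^7 + 6*t^6 - 5*t^5 + 5*t^4 - 2*t^3 + t^2

Answer: t^10 - 3*t^9 + 4*t^8 - 6*t^7 + 6*t^6 - 5*t^5 + 5*t^4 - 2*t^3 + t^2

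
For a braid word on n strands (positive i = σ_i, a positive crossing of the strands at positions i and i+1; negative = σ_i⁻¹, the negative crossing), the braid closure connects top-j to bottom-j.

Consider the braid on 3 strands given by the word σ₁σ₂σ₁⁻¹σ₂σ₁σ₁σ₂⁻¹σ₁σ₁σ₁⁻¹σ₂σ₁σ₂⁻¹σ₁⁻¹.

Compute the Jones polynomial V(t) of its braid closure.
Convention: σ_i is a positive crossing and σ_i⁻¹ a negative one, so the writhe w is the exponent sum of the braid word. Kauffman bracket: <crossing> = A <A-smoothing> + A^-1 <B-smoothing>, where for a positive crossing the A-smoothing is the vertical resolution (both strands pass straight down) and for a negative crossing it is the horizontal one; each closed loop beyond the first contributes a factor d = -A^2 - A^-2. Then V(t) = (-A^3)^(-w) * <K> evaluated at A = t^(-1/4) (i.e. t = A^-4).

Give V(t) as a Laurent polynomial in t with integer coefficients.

The presented braid s1 s2 s1^-1 s2 s1 s1 s2^-1 s1 s1 s1^-1 s2 s1 s2^-1 s1^-1 on 3 strands reduces by inverse Markov moves (closure unchanged at each step):
  Deconjugate: the word is γ·β·γ⁻¹ with γ = s1 s2 (prefix) and γ⁻¹ = s2^-1 s1^-1 (suffix); strip both.
  Deconjugate: the word is γ·β·γ⁻¹ with γ = s1^-1 (prefix) and γ⁻¹ = s1 (suffix); strip both.
Reduced to β = s2 s1 s1 s2^-1 s1 s1 s1^-1 s2 on 3 strands, 8 crossings.
Compute on β:
First cancel adjacent σ_i σ_i⁻¹ pairs (Reidemeister II — same braid, same closure): s2 s1 s1 s2^-1 s1 s1 s1^-1 s2 → s2 s1 s1 s2^-1 s1 s2.
Braid: s2 s1 s1 s2^-1 s1 s2 on 3 strands, 6 crossings.
Writhe w = (#positive) - (#negative) = 5 - 1 = 4.
State-sum expansion of <K>. There are 2^6 = 64 states.
Each crossing splits two ways (0=vertical, 1=horizontal). The state's weight is A^(#A-smoothings - #B-smoothings) * d^(loops - 1).
Tabulate the states by total A-exponent and number of loops L (A-exp: L × count):
  A^6: L=2 ×1
  A^4: L=1 ×3, L=3 ×3
  A^2: L=2 ×14, L=4 ×1
  A^0: L=1 ×10, L=3 ×10
  A^-2: L=2 ×13, L=4 ×2
  A^-4: L=3 ×6
  A^-6: L=4 ×1
Each group contributes A^e * Σ count * d^(L-1):
Powers of d = -A^2 - A^-2: d^2 = A^4 + 2 + A^-4; d^3 = -A^6 - 3*A^2 - 3*A^-2 - A^-6.
  A^6 * (d) = -A^8 - A^4
  A^4 * (3 + 3*d^2) = 3*A^8 + 9*A^4 + 3
  A^2 * (14*d + d^3) = -A^8 - 17*A^4 - 17 - A^-4
  A^0 * (10 + 10*d^2) = 10*A^4 + 30 + 10*A^-4
  A^-2 * (13*d + 2*d^3) = -2*A^4 - 19 - 19*A^-4 - 2*A^-8
  A^-4 * (6*d^2) = 6 + 12*A^-4 + 6*A^-8
  A^-6 * (d^3) = -1 - 3*A^-4 - 3*A^-8 - A^-12
Summing the groups: <K> = A^8 - A^4 + 2 - A^-4 + A^-8 - A^-12
Normalise by the writhe: (-A^3)^(-w) = (-A^3)^(-4) = A^-12, so f(A) = A^-12 * <K> = A^-4 - A^-8 + 2*A^-12 - A^-16 + A^-20 - A^-24.
Substitute A = t^(-1/4), i.e. A^e → t^(-e/4): V(t) = -t^6 + t^5 - t^4 + 2*t^3 - t^2 + t

Answer: -t^6 + t^5 - t^4 + 2*t^3 - t^2 + t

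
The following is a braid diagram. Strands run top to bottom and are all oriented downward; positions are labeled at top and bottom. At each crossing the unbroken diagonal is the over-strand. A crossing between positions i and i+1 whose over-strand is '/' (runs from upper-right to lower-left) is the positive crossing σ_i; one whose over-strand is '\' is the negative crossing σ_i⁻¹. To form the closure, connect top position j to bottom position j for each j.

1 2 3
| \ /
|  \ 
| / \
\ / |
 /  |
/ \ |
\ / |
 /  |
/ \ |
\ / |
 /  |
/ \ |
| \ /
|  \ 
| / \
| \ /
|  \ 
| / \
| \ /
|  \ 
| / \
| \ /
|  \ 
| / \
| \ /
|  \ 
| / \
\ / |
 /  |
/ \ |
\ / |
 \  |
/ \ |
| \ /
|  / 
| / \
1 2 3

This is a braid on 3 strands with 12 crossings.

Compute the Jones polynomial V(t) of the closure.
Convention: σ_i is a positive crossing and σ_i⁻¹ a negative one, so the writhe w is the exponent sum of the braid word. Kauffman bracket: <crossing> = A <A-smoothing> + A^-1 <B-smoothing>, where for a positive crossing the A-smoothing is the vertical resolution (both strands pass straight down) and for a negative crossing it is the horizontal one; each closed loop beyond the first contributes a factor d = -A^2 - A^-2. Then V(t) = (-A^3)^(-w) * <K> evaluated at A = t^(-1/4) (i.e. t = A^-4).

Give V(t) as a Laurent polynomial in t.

-t^2 + t - 1 + 3*t^-1 - 2*t^-2 + 3*t^-3 - 2*t^-4 + t^-5 - t^-6

Derivation:
Reading the diagram top to bottom ('/'-over between positions i,i+1 = s_i, '\'-over = s_i^-1): braid word = s2^-1 s1 s1 s1 s2^-1 s2^-1 s2^-1 s2^-1 s2^-1 s1 s1^-1 s2.
The presented braid s2^-1 s1 s1 s1 s2^-1 s2^-1 s2^-1 s2^-1 s2^-1 s1 s1^-1 s2 on 3 strands reduces by inverse Markov moves (closure unchanged at each step):
  Deconjugate: the word is γ·β·γ⁻¹ with γ = s2^-1 s1 (prefix) and γ⁻¹ = s1^-1 s2 (suffix); strip both.
Reduced to β = s1 s1 s2^-1 s2^-1 s2^-1 s2^-1 s2^-1 s1 on 3 strands, 8 crossings.
Compute on β:
Braid: s1 s1 s2^-1 s2^-1 s2^-1 s2^-1 s2^-1 s1 on 3 strands, 8 crossings.
Writhe w = (#positive) - (#negative) = 3 - 5 = -2.
Enumerate smoothing states for the bracket polynomial. There are 2^8 = 256 states.
Each crossing splits two ways (0=vertical, 1=horizontal). The state's weight is A^(#A-smoothings - #B-smoothings) * d^(loops - 1).
Tabulate the states by total A-exponent and number of loops L (A-exp: L × count):
  A^8: L=6 ×1
  A^6: L=5 ×8
  A^4: L=4 ×25, L=6 ×3
  A^2: L=3 ×40, L=5 ×15, L=7 ×1
  A^0: L=2 ×35, L=4 ×30, L=6 ×5
  A^-2: L=1 ×15, L=3 ×31, L=5 ×10
  A^-4: L=2 ×18, L=4 ×10
  A^-6: L=3 ×8
  A^-8: L=4 ×1
Each group contributes A^e * Σ count * d^(L-1):
Powers of d = -A^2 - A^-2: d^2 = A^4 + 2 + A^-4; d^3 = -A^6 - 3*A^2 - 3*A^-2 - A^-6; d^4 = A^8 + 4*A^4 + 6 + 4*A^-4 + A^-8; d^5 = -A^10 - 5*A^6 - 10*A^2 - 10*A^-2 - 5*A^-6 - A^-10; d^6 = A^12 + 6*A^8 + 15*A^4 + 20 + 15*A^-4 + 6*A^-8 + A^-12.
  A^8 * (d^5) = -A^18 - 5*A^14 - 10*A^10 - 10*A^6 - 5*A^2 - A^-2
  A^6 * (8*d^4) = 8*A^14 + 32*A^10 + 48*A^6 + 32*A^2 + 8*A^-2
  A^4 * (25*d^3 + 3*d^5) = -3*A^14 - 40*A^10 - 105*A^6 - 105*A^2 - 40*A^-2 - 3*A^-6
  A^2 * (40*d^2 + 15*d^4 + d^6) = A^14 + 21*A^10 + 115*A^6 + 190*A^2 + 115*A^-2 + 21*A^-6 + A^-10
  A^0 * (35*d + 30*d^3 + 5*d^5) = -5*A^10 - 55*A^6 - 175*A^2 - 175*A^-2 - 55*A^-6 - 5*A^-10
  A^-2 * (15 + 31*d^2 + 10*d^4) = 10*A^6 + 71*A^2 + 137*A^-2 + 71*A^-6 + 10*A^-10
  A^-4 * (18*d + 10*d^3) = -10*A^2 - 48*A^-2 - 48*A^-6 - 10*A^-10
  A^-6 * (8*d^2) = 8*A^-2 + 16*A^-6 + 8*A^-10
  A^-8 * (d^3) = -A^-2 - 3*A^-6 - 3*A^-10 - A^-14
Summing the groups: <K> = -A^18 + A^14 - 2*A^10 + 3*A^6 - 2*A^2 + 3*A^-2 - A^-6 + A^-10 - A^-14
Normalise by the writhe: (-A^3)^(-w) = (-A^3)^(2) = A^6, so f(A) = A^6 * <K> = -A^24 + A^20 - 2*A^16 + 3*A^12 - 2*A^8 + 3*A^4 - 1 + A^-4 - A^-8.
Substitute A = t^(-1/4), i.e. A^e → t^(-e/4): V(t) = -t^2 + t - 1 + 3*t^-1 - 2*t^-2 + 3*t^-3 - 2*t^-4 + t^-5 - t^-6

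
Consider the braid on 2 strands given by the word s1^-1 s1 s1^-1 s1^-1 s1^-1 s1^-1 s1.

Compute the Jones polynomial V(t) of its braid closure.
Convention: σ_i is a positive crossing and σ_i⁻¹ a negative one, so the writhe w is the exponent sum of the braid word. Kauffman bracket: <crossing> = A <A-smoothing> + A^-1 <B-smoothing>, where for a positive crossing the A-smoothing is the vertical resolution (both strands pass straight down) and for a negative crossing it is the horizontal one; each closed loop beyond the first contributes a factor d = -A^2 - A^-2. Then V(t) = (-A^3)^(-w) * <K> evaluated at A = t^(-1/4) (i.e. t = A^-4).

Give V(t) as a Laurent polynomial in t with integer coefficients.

t^-1 + t^-3 - t^-4

Derivation:
The presented braid s1^-1 s1 s1^-1 s1^-1 s1^-1 s1^-1 s1 on 2 strands reduces by inverse Markov moves (closure unchanged at each step):
  Deconjugate: the word is γ·β·γ⁻¹ with γ = s1^-1 s1 (prefix) and γ⁻¹ = s1^-1 s1 (suffix); strip both.
Reduced to β = s1^-1 s1^-1 s1^-1 on 2 strands, 3 crossings.
Compute on β:
Braid: s1^-1 s1^-1 s1^-1 on 2 strands, 3 crossings.
Writhe w = (#positive) - (#negative) = 0 - 3 = -3.
Enumerate smoothing states for the bracket polynomial. There are 2^3 = 8 states.
For each crossing: s=0 is the vertical smoothing, s=1 horizontal. Crossing k contributes A^(sign_k * (1 - 2*s_k)); loop factor d = -A^2 - A^-2.
  state 000: A-exp=-3, loops=2, term = A^-3 * d^1
  state 001: A-exp=-1, loops=1, term = A^-1 * d^0
  state 010: A-exp=-1, loops=1, term = A^-1 * d^0
  state 011: A-exp=+1, loops=2, term = A^1 * d^1
  state 100: A-exp=-1, loops=1, term = A^-1 * d^0
  state 101: A-exp=+1, loops=2, term = A^1 * d^1
  state 110: A-exp=+1, loops=2, term = A^1 * d^1
  state 111: A-exp=+3, loops=3, term = A^3 * d^2
Collect the terms by A-exponent (count of states per loop number):
Powers of d = -A^2 - A^-2: d^2 = A^4 + 2 + A^-4.
  A^3 * (d^2) = A^7 + 2*A^3 + A^-1
  A^1 * (3*d) = -3*A^3 - 3*A^-1
  A^-1 * (3) = 3*A^-1
  A^-3 * (d) = -A^-1 - A^-5
Summing the groups: <K> = A^7 - A^3 - A^-5
Normalise by the writhe: (-A^3)^(-w) = (-A^3)^(3) = -A^9, so f(A) = -A^9 * <K> = -A^16 + A^12 + A^4.
Substitute A = t^(-1/4), i.e. A^e → t^(-e/4): V(t) = t^-1 + t^-3 - t^-4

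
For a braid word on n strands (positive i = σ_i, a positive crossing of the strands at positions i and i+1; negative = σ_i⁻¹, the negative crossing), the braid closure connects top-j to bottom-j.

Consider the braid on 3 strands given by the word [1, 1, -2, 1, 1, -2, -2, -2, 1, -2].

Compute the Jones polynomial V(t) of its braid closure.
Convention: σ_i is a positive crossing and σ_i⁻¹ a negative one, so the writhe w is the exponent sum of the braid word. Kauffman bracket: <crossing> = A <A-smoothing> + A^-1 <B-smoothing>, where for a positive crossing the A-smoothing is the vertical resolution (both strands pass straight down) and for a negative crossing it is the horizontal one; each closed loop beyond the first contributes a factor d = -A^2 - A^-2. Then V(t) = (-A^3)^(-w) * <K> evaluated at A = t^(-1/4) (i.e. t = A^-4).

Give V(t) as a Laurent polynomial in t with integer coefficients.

Braid: s1 s1 s2^-1 s1 s1 s2^-1 s2^-1 s2^-1 s1 s2^-1 on 3 strands, 10 crossings.
Writhe w = (#positive) - (#negative) = 5 - 5 = 0.
Enumerate smoothing states for the bracket polynomial. There are 2^10 = 1024 states.
Each crossing splits two ways (0=vertical, 1=horizontal). The state's weight is A^(#A-smoothings - #B-smoothings) * d^(loops - 1).
Tabulate the states by total A-exponent and number of loops L (A-exp: L × count):
  A^10: L=6 ×1
  A^8: L=5 ×10
  A^6: L=4 ×43, L=6 ×2
  A^4: L=3 ×98, L=5 ×22
  A^2: L=2 ×121, L=4 ×83, L=6 ×6
  A^0: L=1 ×73, L=3 ×140, L=5 ×38, L=7 ×1
  A^-2: L=2 ×121, L=4 ×79, L=6 ×10
  A^-4: L=3 ×95, L=5 ×24, L=7 ×1
  A^-6: L=4 ×42, L=6 ×3
  A^-8: L=5 ×10
  A^-10: L=6 ×1
Each group contributes A^e * Σ count * d^(L-1):
Powers of d = -A^2 - A^-2: d^2 = A^4 + 2 + A^-4; d^3 = -A^6 - 3*A^2 - 3*A^-2 - A^-6; d^4 = A^8 + 4*A^4 + 6 + 4*A^-4 + A^-8; d^5 = -A^10 - 5*A^6 - 10*A^2 - 10*A^-2 - 5*A^-6 - A^-10; d^6 = A^12 + 6*A^8 + 15*A^4 + 20 + 15*A^-4 + 6*A^-8 + A^-12.
  A^10 * (d^5) = -A^20 - 5*A^16 - 10*A^12 - 10*A^8 - 5*A^4 - 1
  A^8 * (10*d^4) = 10*A^16 + 40*A^12 + 60*A^8 + 40*A^4 + 10
  A^6 * (43*d^3 + 2*d^5) = -2*A^16 - 53*A^12 - 149*A^8 - 149*A^4 - 53 - 2*A^-4
  A^4 * (98*d^2 + 22*d^4) = 22*A^12 + 186*A^8 + 328*A^4 + 186 + 22*A^-4
  A^2 * (121*d + 83*d^3 + 6*d^5) = -6*A^12 - 113*A^8 - 430*A^4 - 430 - 113*A^-4 - 6*A^-8
  A^0 * (73 + 140*d^2 + 38*d^4 + d^6) = A^12 + 44*A^8 + 307*A^4 + 601 + 307*A^-4 + 44*A^-8 + A^-12
  A^-2 * (121*d + 79*d^3 + 10*d^5) = -10*A^8 - 129*A^4 - 458 - 458*A^-4 - 129*A^-8 - 10*A^-12
  A^-4 * (95*d^2 + 24*d^4 + d^6) = A^8 + 30*A^4 + 206 + 354*A^-4 + 206*A^-8 + 30*A^-12 + A^-16
  A^-6 * (42*d^3 + 3*d^5) = -3*A^4 - 57 - 156*A^-4 - 156*A^-8 - 57*A^-12 - 3*A^-16
  A^-8 * (10*d^4) = 10 + 40*A^-4 + 60*A^-8 + 40*A^-12 + 10*A^-16
  A^-10 * (d^5) = -1 - 5*A^-4 - 10*A^-8 - 10*A^-12 - 5*A^-16 - A^-20
Summing the groups: <K> = -A^20 + 3*A^16 - 6*A^12 + 9*A^8 - 11*A^4 + 13 - 11*A^-4 + 9*A^-8 - 6*A^-12 + 3*A^-16 - A^-20
Normalise by the writhe: (-A^3)^(-w) = (-A^3)^(0) = 1, so f(A) = 1 * <K> = -A^20 + 3*A^16 - 6*A^12 + 9*A^8 - 11*A^4 + 13 - 11*A^-4 + 9*A^-8 - 6*A^-12 + 3*A^-16 - A^-20.
Substitute A = t^(-1/4), i.e. A^e → t^(-e/4): V(t) = -t^5 + 3*t^4 - 6*t^3 + 9*t^2 - 11*t + 13 - 11*t^-1 + 9*t^-2 - 6*t^-3 + 3*t^-4 - t^-5

Answer: -t^5 + 3*t^4 - 6*t^3 + 9*t^2 - 11*t + 13 - 11*t^-1 + 9*t^-2 - 6*t^-3 + 3*t^-4 - t^-5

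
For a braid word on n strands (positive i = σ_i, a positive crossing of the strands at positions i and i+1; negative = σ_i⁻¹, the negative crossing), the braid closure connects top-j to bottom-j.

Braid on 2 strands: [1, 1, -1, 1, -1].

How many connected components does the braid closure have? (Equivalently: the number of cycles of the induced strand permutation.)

Track the strand permutation on 2 strands, starting from identity.
  step 1: s1 swaps positions 1,2 -> [2 1]
  step 2: s1 swaps positions 1,2 -> [1 2]
  step 3: s1^-1 swaps positions 1,2 -> [2 1]
  step 4: s1 swaps positions 1,2 -> [1 2]
  step 5: s1^-1 swaps positions 1,2 -> [2 1]
Final permutation (position -> original strand): [2 1]
Closure components = cycle count of this permutation = 1.

Answer: 1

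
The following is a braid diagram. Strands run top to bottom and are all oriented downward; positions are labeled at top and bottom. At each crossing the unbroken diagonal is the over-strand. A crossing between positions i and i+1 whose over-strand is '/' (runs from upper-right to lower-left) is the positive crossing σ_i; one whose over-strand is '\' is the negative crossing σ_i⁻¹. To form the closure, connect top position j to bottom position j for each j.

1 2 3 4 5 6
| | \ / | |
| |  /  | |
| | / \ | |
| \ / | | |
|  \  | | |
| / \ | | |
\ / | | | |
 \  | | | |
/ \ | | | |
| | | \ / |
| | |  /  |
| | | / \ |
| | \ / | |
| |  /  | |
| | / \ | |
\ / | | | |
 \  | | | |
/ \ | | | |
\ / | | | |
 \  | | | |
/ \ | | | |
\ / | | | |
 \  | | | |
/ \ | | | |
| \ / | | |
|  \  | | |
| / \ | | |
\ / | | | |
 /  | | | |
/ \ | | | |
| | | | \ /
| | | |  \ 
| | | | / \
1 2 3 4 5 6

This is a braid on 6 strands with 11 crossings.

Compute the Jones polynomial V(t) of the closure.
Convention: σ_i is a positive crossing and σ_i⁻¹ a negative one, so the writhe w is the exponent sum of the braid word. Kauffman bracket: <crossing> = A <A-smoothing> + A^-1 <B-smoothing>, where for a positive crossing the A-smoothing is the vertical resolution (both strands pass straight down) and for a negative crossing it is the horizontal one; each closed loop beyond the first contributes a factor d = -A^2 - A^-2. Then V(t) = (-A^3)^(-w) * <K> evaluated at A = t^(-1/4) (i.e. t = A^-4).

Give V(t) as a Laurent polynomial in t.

Reading the diagram top to bottom ('/'-over between positions i,i+1 = s_i, '\'-over = s_i^-1): braid word = s3 s2^-1 s1^-1 s4 s3 s1^-1 s1^-1 s1^-1 s2^-1 s1 s5^-1.
The presented braid s3 s2^-1 s1^-1 s4 s3 s1^-1 s1^-1 s1^-1 s2^-1 s1 s5^-1 on 6 strands reduces by inverse Markov moves (closure unchanged at each step):
  Destabilize: the word has the form β·s5^-1 where s5^-1 occurs only as the final letter (β ∈ B_5); drop it and the last strand → 5 strands.
Reduced to β = s3 s2^-1 s1^-1 s4 s3 s1^-1 s1^-1 s1^-1 s2^-1 s1 on 5 strands, 10 crossings.
Compute on β:
Braid: s3 s2^-1 s1^-1 s4 s3 s1^-1 s1^-1 s1^-1 s2^-1 s1 on 5 strands, 10 crossings.
Writhe w = (#positive) - (#negative) = 4 - 6 = -2.
Enumerate smoothing states for the bracket polynomial. There are 2^10 = 1024 states.
Smooth each crossing (0=||, 1=⌣⌢); contribution A^(Σ sign_k(1-2s_k)) * d^(L-1).
Tabulate the states by total A-exponent and number of loops L (A-exp: L × count):
  A^10: L=7 ×1
  A^8: L=6 ×10
  A^6: L=5 ×42, L=7 ×3
  A^4: L=4 ×95, L=6 ×24, L=8 ×1
  A^2: L=3 ×124, L=5 ×76, L=7 ×10
  A^0: L=2 ×90, L=4 ×126, L=6 ×35, L=8 ×1
  A^-2: L=1 ×28, L=3 ×116, L=5 ×61, L=7 ×5
  A^-4: L=2 ×50, L=4 ×60, L=6 ×10
  A^-6: L=1 ×5, L=3 ×29, L=5 ×11
  A^-8: L=2 ×4, L=4 ×6
  A^-10: L=3 ×1
Each group contributes A^e * Σ count * d^(L-1):
Powers of d = -A^2 - A^-2: d^2 = A^4 + 2 + A^-4; d^3 = -A^6 - 3*A^2 - 3*A^-2 - A^-6; d^4 = A^8 + 4*A^4 + 6 + 4*A^-4 + A^-8; d^5 = -A^10 - 5*A^6 - 10*A^2 - 10*A^-2 - 5*A^-6 - A^-10; d^6 = A^12 + 6*A^8 + 15*A^4 + 20 + 15*A^-4 + 6*A^-8 + A^-12; d^7 = -A^14 - 7*A^10 - 21*A^6 - 35*A^2 - 35*A^-2 - 21*A^-6 - 7*A^-10 - A^-14.
  A^10 * (d^6) = A^22 + 6*A^18 + 15*A^14 + 20*A^10 + 15*A^6 + 6*A^2 + A^-2
  A^8 * (10*d^5) = -10*A^18 - 50*A^14 - 100*A^10 - 100*A^6 - 50*A^2 - 10*A^-2
  A^6 * (42*d^4 + 3*d^6) = 3*A^18 + 60*A^14 + 213*A^10 + 312*A^6 + 213*A^2 + 60*A^-2 + 3*A^-6
  A^4 * (95*d^3 + 24*d^5 + d^7) = -A^18 - 31*A^14 - 236*A^10 - 560*A^6 - 560*A^2 - 236*A^-2 - 31*A^-6 - A^-10
  A^2 * (124*d^2 + 76*d^4 + 10*d^6) = 10*A^14 + 136*A^10 + 578*A^6 + 904*A^2 + 578*A^-2 + 136*A^-6 + 10*A^-10
  A^0 * (90*d + 126*d^3 + 35*d^5 + d^7) = -A^14 - 42*A^10 - 322*A^6 - 853*A^2 - 853*A^-2 - 322*A^-6 - 42*A^-10 - A^-14
  A^-2 * (28 + 116*d^2 + 61*d^4 + 5*d^6) = 5*A^10 + 91*A^6 + 435*A^2 + 726*A^-2 + 435*A^-6 + 91*A^-10 + 5*A^-14
  A^-4 * (50*d + 60*d^3 + 10*d^5) = -10*A^6 - 110*A^2 - 330*A^-2 - 330*A^-6 - 110*A^-10 - 10*A^-14
  A^-6 * (5 + 29*d^2 + 11*d^4) = 11*A^2 + 73*A^-2 + 129*A^-6 + 73*A^-10 + 11*A^-14
  A^-8 * (4*d + 6*d^3) = -6*A^-2 - 22*A^-6 - 22*A^-10 - 6*A^-14
  A^-10 * (d^2) = A^-6 + 2*A^-10 + A^-14
Summing the groups: <K> = A^22 - 2*A^18 + 3*A^14 - 4*A^10 + 4*A^6 - 4*A^2 + 3*A^-2 - A^-6 + A^-10
Normalise by the writhe: (-A^3)^(-w) = (-A^3)^(2) = A^6, so f(A) = A^6 * <K> = A^28 - 2*A^24 + 3*A^20 - 4*A^16 + 4*A^12 - 4*A^8 + 3*A^4 - 1 + A^-4.
Substitute A = t^(-1/4), i.e. A^e → t^(-e/4): V(t) = t - 1 + 3*t^-1 - 4*t^-2 + 4*t^-3 - 4*t^-4 + 3*t^-5 - 2*t^-6 + t^-7

Answer: t - 1 + 3*t^-1 - 4*t^-2 + 4*t^-3 - 4*t^-4 + 3*t^-5 - 2*t^-6 + t^-7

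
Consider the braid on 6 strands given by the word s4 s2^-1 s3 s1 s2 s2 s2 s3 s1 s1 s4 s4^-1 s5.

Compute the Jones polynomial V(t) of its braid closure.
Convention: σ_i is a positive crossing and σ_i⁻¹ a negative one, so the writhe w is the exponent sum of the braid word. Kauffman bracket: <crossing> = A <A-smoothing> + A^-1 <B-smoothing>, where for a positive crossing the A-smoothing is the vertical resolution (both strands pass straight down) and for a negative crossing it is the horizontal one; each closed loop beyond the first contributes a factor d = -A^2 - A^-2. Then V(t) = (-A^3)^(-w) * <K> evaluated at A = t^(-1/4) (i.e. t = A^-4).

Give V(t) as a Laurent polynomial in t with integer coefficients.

The presented braid s4 s2^-1 s3 s1 s2 s2 s2 s3 s1 s1 s4 s4^-1 s5 on 6 strands reduces by inverse Markov moves (closure unchanged at each step):
  Destabilize: the word has the form β·s5 where s5 occurs only as the final letter (β ∈ B_5); drop it and the last strand → 5 strands.
  Deconjugate: the word is γ·β·γ⁻¹ with γ = s4 (prefix) and γ⁻¹ = s4^-1 (suffix); strip both.
  Destabilize: the word has the form β·s4 where s4 occurs only as the final letter (β ∈ B_4); drop it and the last strand → 4 strands.
Reduced to β = s2^-1 s3 s1 s2 s2 s2 s3 s1 s1 on 4 strands, 9 crossings.
Compute on β:
Braid: s2^-1 s3 s1 s2 s2 s2 s3 s1 s1 on 4 strands, 9 crossings.
Writhe w = (#positive) - (#negative) = 8 - 1 = 7.
Enumerate smoothing states for the bracket polynomial. There are 2^9 = 512 states.
Each crossing splits two ways (0=vertical, 1=horizontal). The state's weight is A^(#A-smoothings - #B-smoothings) * d^(loops - 1).
Tabulate the states by total A-exponent and number of loops L (A-exp: L × count):
  A^9: L=3 ×1
  A^7: L=2 ×5, L=4 ×4
  A^5: L=1 ×6, L=3 ×27, L=5 ×3
  A^3: L=2 ×57, L=4 ×26, L=6 ×1
  A^1: L=1 ×39, L=3 ×77, L=5 ×10
  A^-1: L=2 ×81, L=4 ×44, L=6 ×1
  A^-3: L=3 ×73, L=5 ×11
  A^-5: L=4 ×35, L=6 ×1
  A^-7: L=5 ×9
  A^-9: L=6 ×1
Each group contributes A^e * Σ count * d^(L-1):
Powers of d = -A^2 - A^-2: d^2 = A^4 + 2 + A^-4; d^3 = -A^6 - 3*A^2 - 3*A^-2 - A^-6; d^4 = A^8 + 4*A^4 + 6 + 4*A^-4 + A^-8; d^5 = -A^10 - 5*A^6 - 10*A^2 - 10*A^-2 - 5*A^-6 - A^-10.
  A^9 * (d^2) = A^13 + 2*A^9 + A^5
  A^7 * (5*d + 4*d^3) = -4*A^13 - 17*A^9 - 17*A^5 - 4*A
  A^5 * (6 + 27*d^2 + 3*d^4) = 3*A^13 + 39*A^9 + 78*A^5 + 39*A + 3*A^-3
  A^3 * (57*d + 26*d^3 + d^5) = -A^13 - 31*A^9 - 145*A^5 - 145*A - 31*A^-3 - A^-7
  A^1 * (39 + 77*d^2 + 10*d^4) = 10*A^9 + 117*A^5 + 253*A + 117*A^-3 + 10*A^-7
  A^-1 * (81*d + 44*d^3 + d^5) = -A^9 - 49*A^5 - 223*A - 223*A^-3 - 49*A^-7 - A^-11
  A^-3 * (73*d^2 + 11*d^4) = 11*A^5 + 117*A + 212*A^-3 + 117*A^-7 + 11*A^-11
  A^-5 * (35*d^3 + d^5) = -A^5 - 40*A - 115*A^-3 - 115*A^-7 - 40*A^-11 - A^-15
  A^-7 * (9*d^4) = 9*A + 36*A^-3 + 54*A^-7 + 36*A^-11 + 9*A^-15
  A^-9 * (d^5) = -A - 5*A^-3 - 10*A^-7 - 10*A^-11 - 5*A^-15 - A^-19
Summing the groups: <K> = -A^13 + 2*A^9 - 5*A^5 + 5*A - 6*A^-3 + 6*A^-7 - 4*A^-11 + 3*A^-15 - A^-19
Normalise by the writhe: (-A^3)^(-w) = (-A^3)^(-7) = -A^-21, so f(A) = -A^-21 * <K> = A^-8 - 2*A^-12 + 5*A^-16 - 5*A^-20 + 6*A^-24 - 6*A^-28 + 4*A^-32 - 3*A^-36 + A^-40.
Substitute A = t^(-1/4), i.e. A^e → t^(-e/4): V(t) = t^10 - 3*t^9 + 4*t^8 - 6*t^7 + 6*t^6 - 5*t^5 + 5*t^4 - 2*t^3 + t^2

Answer: t^10 - 3*t^9 + 4*t^8 - 6*t^7 + 6*t^6 - 5*t^5 + 5*t^4 - 2*t^3 + t^2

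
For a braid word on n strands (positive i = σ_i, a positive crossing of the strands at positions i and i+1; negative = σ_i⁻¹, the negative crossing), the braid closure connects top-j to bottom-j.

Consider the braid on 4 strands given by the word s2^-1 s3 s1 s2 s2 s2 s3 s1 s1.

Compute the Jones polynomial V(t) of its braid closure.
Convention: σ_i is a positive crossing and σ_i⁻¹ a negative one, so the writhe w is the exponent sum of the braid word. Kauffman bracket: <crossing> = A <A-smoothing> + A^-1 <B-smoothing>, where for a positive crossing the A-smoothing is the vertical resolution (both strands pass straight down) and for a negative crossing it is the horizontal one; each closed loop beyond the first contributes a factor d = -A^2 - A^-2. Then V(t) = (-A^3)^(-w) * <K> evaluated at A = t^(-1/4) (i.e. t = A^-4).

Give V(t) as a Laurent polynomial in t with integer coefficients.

Braid: s2^-1 s3 s1 s2 s2 s2 s3 s1 s1 on 4 strands, 9 crossings.
Writhe w = (#positive) - (#negative) = 8 - 1 = 7.
Computing the Kauffman bracket via state sum. There are 2^9 = 512 states.
Each crossing splits two ways (0=vertical, 1=horizontal). The state's weight is A^(#A-smoothings - #B-smoothings) * d^(loops - 1).
Tabulate the states by total A-exponent and number of loops L (A-exp: L × count):
  A^9: L=3 ×1
  A^7: L=2 ×5, L=4 ×4
  A^5: L=1 ×6, L=3 ×27, L=5 ×3
  A^3: L=2 ×57, L=4 ×26, L=6 ×1
  A^1: L=1 ×39, L=3 ×77, L=5 ×10
  A^-1: L=2 ×81, L=4 ×44, L=6 ×1
  A^-3: L=3 ×73, L=5 ×11
  A^-5: L=4 ×35, L=6 ×1
  A^-7: L=5 ×9
  A^-9: L=6 ×1
Each group contributes A^e * Σ count * d^(L-1):
Powers of d = -A^2 - A^-2: d^2 = A^4 + 2 + A^-4; d^3 = -A^6 - 3*A^2 - 3*A^-2 - A^-6; d^4 = A^8 + 4*A^4 + 6 + 4*A^-4 + A^-8; d^5 = -A^10 - 5*A^6 - 10*A^2 - 10*A^-2 - 5*A^-6 - A^-10.
  A^9 * (d^2) = A^13 + 2*A^9 + A^5
  A^7 * (5*d + 4*d^3) = -4*A^13 - 17*A^9 - 17*A^5 - 4*A
  A^5 * (6 + 27*d^2 + 3*d^4) = 3*A^13 + 39*A^9 + 78*A^5 + 39*A + 3*A^-3
  A^3 * (57*d + 26*d^3 + d^5) = -A^13 - 31*A^9 - 145*A^5 - 145*A - 31*A^-3 - A^-7
  A^1 * (39 + 77*d^2 + 10*d^4) = 10*A^9 + 117*A^5 + 253*A + 117*A^-3 + 10*A^-7
  A^-1 * (81*d + 44*d^3 + d^5) = -A^9 - 49*A^5 - 223*A - 223*A^-3 - 49*A^-7 - A^-11
  A^-3 * (73*d^2 + 11*d^4) = 11*A^5 + 117*A + 212*A^-3 + 117*A^-7 + 11*A^-11
  A^-5 * (35*d^3 + d^5) = -A^5 - 40*A - 115*A^-3 - 115*A^-7 - 40*A^-11 - A^-15
  A^-7 * (9*d^4) = 9*A + 36*A^-3 + 54*A^-7 + 36*A^-11 + 9*A^-15
  A^-9 * (d^5) = -A - 5*A^-3 - 10*A^-7 - 10*A^-11 - 5*A^-15 - A^-19
Summing the groups: <K> = -A^13 + 2*A^9 - 5*A^5 + 5*A - 6*A^-3 + 6*A^-7 - 4*A^-11 + 3*A^-15 - A^-19
Normalise by the writhe: (-A^3)^(-w) = (-A^3)^(-7) = -A^-21, so f(A) = -A^-21 * <K> = A^-8 - 2*A^-12 + 5*A^-16 - 5*A^-20 + 6*A^-24 - 6*A^-28 + 4*A^-32 - 3*A^-36 + A^-40.
Substitute A = t^(-1/4), i.e. A^e → t^(-e/4): V(t) = t^10 - 3*t^9 + 4*t^8 - 6*t^7 + 6*t^6 - 5*t^5 + 5*t^4 - 2*t^3 + t^2

Answer: t^10 - 3*t^9 + 4*t^8 - 6*t^7 + 6*t^6 - 5*t^5 + 5*t^4 - 2*t^3 + t^2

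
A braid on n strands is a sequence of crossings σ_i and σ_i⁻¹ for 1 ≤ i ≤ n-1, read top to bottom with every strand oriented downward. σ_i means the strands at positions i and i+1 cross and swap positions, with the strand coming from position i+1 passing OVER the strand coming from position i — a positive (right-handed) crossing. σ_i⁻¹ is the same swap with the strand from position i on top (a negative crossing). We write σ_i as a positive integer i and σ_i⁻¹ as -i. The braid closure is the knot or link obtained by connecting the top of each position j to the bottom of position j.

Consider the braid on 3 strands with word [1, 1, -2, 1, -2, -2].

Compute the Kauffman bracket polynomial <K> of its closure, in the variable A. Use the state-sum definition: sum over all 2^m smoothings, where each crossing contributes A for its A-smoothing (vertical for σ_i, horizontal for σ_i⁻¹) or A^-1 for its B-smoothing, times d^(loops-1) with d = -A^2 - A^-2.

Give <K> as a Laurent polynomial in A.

Braid: s1 s1 s2^-1 s1 s2^-1 s2^-1 on 3 strands, 6 crossings.
Writhe w = (#positive) - (#negative) = 3 - 3 = 0.
Enumerate smoothing states for the bracket polynomial. There are 2^6 = 64 states.
Each crossing splits two ways (0=vertical, 1=horizontal). The state's weight is A^(#A-smoothings - #B-smoothings) * d^(loops - 1).
Tabulate the states by total A-exponent and number of loops L (A-exp: L × count):
  A^6: L=4 ×1
  A^4: L=3 ×6
  A^2: L=2 ×14, L=4 ×1
  A^0: L=1 ×13, L=3 ×7
  A^-2: L=2 ×14, L=4 ×1
  A^-4: L=3 ×6
  A^-6: L=4 ×1
Each group contributes A^e * Σ count * d^(L-1):
Powers of d = -A^2 - A^-2: d^2 = A^4 + 2 + A^-4; d^3 = -A^6 - 3*A^2 - 3*A^-2 - A^-6.
  A^6 * (d^3) = -A^12 - 3*A^8 - 3*A^4 - 1
  A^4 * (6*d^2) = 6*A^8 + 12*A^4 + 6
  A^2 * (14*d + d^3) = -A^8 - 17*A^4 - 17 - A^-4
  A^0 * (13 + 7*d^2) = 7*A^4 + 27 + 7*A^-4
  A^-2 * (14*d + d^3) = -A^4 - 17 - 17*A^-4 - A^-8
  A^-4 * (6*d^2) = 6 + 12*A^-4 + 6*A^-8
  A^-6 * (d^3) = -1 - 3*A^-4 - 3*A^-8 - A^-12
Summing the groups: <K> = -A^12 + 2*A^8 - 2*A^4 + 3 - 2*A^-4 + 2*A^-8 - A^-12

Answer: -A^12 + 2*A^8 - 2*A^4 + 3 - 2*A^-4 + 2*A^-8 - A^-12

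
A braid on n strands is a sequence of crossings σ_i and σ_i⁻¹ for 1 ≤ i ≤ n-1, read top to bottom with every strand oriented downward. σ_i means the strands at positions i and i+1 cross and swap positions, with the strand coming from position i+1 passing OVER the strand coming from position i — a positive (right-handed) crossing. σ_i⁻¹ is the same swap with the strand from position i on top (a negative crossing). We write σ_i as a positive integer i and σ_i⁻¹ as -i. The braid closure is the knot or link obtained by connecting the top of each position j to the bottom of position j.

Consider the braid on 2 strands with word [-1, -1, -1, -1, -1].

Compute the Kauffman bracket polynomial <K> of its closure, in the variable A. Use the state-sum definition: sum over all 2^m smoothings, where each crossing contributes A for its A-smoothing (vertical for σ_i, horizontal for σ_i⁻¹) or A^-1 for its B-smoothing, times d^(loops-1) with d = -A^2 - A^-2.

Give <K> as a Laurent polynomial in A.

A^13 - A^9 + A^5 - A - A^-7

Derivation:
Braid: s1^-1 s1^-1 s1^-1 s1^-1 s1^-1 on 2 strands, 5 crossings.
Writhe w = (#positive) - (#negative) = 0 - 5 = -5.
State-sum expansion of <K>. There are 2^5 = 32 states.
Smooth each crossing (0=||, 1=⌣⌢); contribution A^(Σ sign_k(1-2s_k)) * d^(L-1).
  state 00000: A-exp=-5, loops=2, term = A^-5 * d^1
  state 00001: A-exp=-3, loops=1, term = A^-3 * d^0
  state 00010: A-exp=-3, loops=1, term = A^-3 * d^0
  state 00011: A-exp=-1, loops=2, term = A^-1 * d^1
  state 00100: A-exp=-3, loops=1, term = A^-3 * d^0
  state 00101: A-exp=-1, loops=2, term = A^-1 * d^1
  state 00110: A-exp=-1, loops=2, term = A^-1 * d^1
  state 00111: A-exp=+1, loops=3, term = A^1 * d^2
  state 01000: A-exp=-3, loops=1, term = A^-3 * d^0
  state 01001: A-exp=-1, loops=2, term = A^-1 * d^1
  state 01010: A-exp=-1, loops=2, term = A^-1 * d^1
  state 01011: A-exp=+1, loops=3, term = A^1 * d^2
  state 01100: A-exp=-1, loops=2, term = A^-1 * d^1
  state 01101: A-exp=+1, loops=3, term = A^1 * d^2
  state 01110: A-exp=+1, loops=3, term = A^1 * d^2
  state 01111: A-exp=+3, loops=4, term = A^3 * d^3
  state 10000: A-exp=-3, loops=1, term = A^-3 * d^0
  state 10001: A-exp=-1, loops=2, term = A^-1 * d^1
  state 10010: A-exp=-1, loops=2, term = A^-1 * d^1
  state 10011: A-exp=+1, loops=3, term = A^1 * d^2
  state 10100: A-exp=-1, loops=2, term = A^-1 * d^1
  state 10101: A-exp=+1, loops=3, term = A^1 * d^2
  state 10110: A-exp=+1, loops=3, term = A^1 * d^2
  state 10111: A-exp=+3, loops=4, term = A^3 * d^3
  state 11000: A-exp=-1, loops=2, term = A^-1 * d^1
  state 11001: A-exp=+1, loops=3, term = A^1 * d^2
  state 11010: A-exp=+1, loops=3, term = A^1 * d^2
  state 11011: A-exp=+3, loops=4, term = A^3 * d^3
  state 11100: A-exp=+1, loops=3, term = A^1 * d^2
  state 11101: A-exp=+3, loops=4, term = A^3 * d^3
  state 11110: A-exp=+3, loops=4, term = A^3 * d^3
  state 11111: A-exp=+5, loops=5, term = A^5 * d^4
Collect the terms by A-exponent (count of states per loop number):
Powers of d = -A^2 - A^-2: d^2 = A^4 + 2 + A^-4; d^3 = -A^6 - 3*A^2 - 3*A^-2 - A^-6; d^4 = A^8 + 4*A^4 + 6 + 4*A^-4 + A^-8.
  A^5 * (d^4) = A^13 + 4*A^9 + 6*A^5 + 4*A + A^-3
  A^3 * (5*d^3) = -5*A^9 - 15*A^5 - 15*A - 5*A^-3
  A^1 * (10*d^2) = 10*A^5 + 20*A + 10*A^-3
  A^-1 * (10*d) = -10*A - 10*A^-3
  A^-3 * (5) = 5*A^-3
  A^-5 * (d) = -A^-3 - A^-7
Summing the groups: <K> = A^13 - A^9 + A^5 - A - A^-7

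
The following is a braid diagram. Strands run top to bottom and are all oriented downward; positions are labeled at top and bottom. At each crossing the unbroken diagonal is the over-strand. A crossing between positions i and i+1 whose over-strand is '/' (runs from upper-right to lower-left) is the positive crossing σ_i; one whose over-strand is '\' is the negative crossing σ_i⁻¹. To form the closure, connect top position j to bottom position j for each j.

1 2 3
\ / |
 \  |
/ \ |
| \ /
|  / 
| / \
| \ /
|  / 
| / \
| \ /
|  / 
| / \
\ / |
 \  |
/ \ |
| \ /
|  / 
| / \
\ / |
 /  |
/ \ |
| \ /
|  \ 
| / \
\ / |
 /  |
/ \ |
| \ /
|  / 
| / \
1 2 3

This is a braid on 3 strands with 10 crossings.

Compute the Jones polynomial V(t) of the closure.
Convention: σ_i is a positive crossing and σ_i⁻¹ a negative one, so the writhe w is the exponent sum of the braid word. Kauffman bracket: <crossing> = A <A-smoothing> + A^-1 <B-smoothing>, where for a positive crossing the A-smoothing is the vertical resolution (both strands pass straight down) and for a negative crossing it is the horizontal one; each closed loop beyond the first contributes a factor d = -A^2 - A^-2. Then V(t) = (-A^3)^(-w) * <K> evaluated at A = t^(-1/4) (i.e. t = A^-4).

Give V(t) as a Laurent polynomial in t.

Reading the diagram top to bottom ('/'-over between positions i,i+1 = s_i, '\'-over = s_i^-1): braid word = s1^-1 s2 s2 s2 s1^-1 s2 s1 s2^-1 s1 s2.
Braid: s1^-1 s2 s2 s2 s1^-1 s2 s1 s2^-1 s1 s2 on 3 strands, 10 crossings.
Writhe w = (#positive) - (#negative) = 7 - 3 = 4.
Enumerate smoothing states for the bracket polynomial. There are 2^10 = 1024 states.
Each crossing splits two ways (0=vertical, 1=horizontal). The state's weight is A^(#A-smoothings - #B-smoothings) * d^(loops - 1).
Tabulate the states by total A-exponent and number of loops L (A-exp: L × count):
  A^10: L=2 ×1
  A^8: L=1 ×5, L=3 ×5
  A^6: L=2 ×39, L=4 ×6
  A^4: L=1 ×34, L=3 ×85, L=5 ×1
  A^2: L=2 ×138, L=4 ×72
  A^0: L=1 ×48, L=3 ×167, L=5 ×37
  A^-2: L=2 ×91, L=4 ×109, L=6 ×10
  A^-4: L=3 ×82, L=5 ×37, L=7 ×1
  A^-6: L=4 ×40, L=6 ×5
  A^-8: L=5 ×10
  A^-10: L=6 ×1
Each group contributes A^e * Σ count * d^(L-1):
Powers of d = -A^2 - A^-2: d^2 = A^4 + 2 + A^-4; d^3 = -A^6 - 3*A^2 - 3*A^-2 - A^-6; d^4 = A^8 + 4*A^4 + 6 + 4*A^-4 + A^-8; d^5 = -A^10 - 5*A^6 - 10*A^2 - 10*A^-2 - 5*A^-6 - A^-10; d^6 = A^12 + 6*A^8 + 15*A^4 + 20 + 15*A^-4 + 6*A^-8 + A^-12.
  A^10 * (d) = -A^12 - A^8
  A^8 * (5 + 5*d^2) = 5*A^12 + 15*A^8 + 5*A^4
  A^6 * (39*d + 6*d^3) = -6*A^12 - 57*A^8 - 57*A^4 - 6
  A^4 * (34 + 85*d^2 + d^4) = A^12 + 89*A^8 + 210*A^4 + 89 + A^-4
  A^2 * (138*d + 72*d^3) = -72*A^8 - 354*A^4 - 354 - 72*A^-4
  A^0 * (48 + 167*d^2 + 37*d^4) = 37*A^8 + 315*A^4 + 604 + 315*A^-4 + 37*A^-8
  A^-2 * (91*d + 109*d^3 + 10*d^5) = -10*A^8 - 159*A^4 - 518 - 518*A^-4 - 159*A^-8 - 10*A^-12
  A^-4 * (82*d^2 + 37*d^4 + d^6) = A^8 + 43*A^4 + 245 + 406*A^-4 + 245*A^-8 + 43*A^-12 + A^-16
  A^-6 * (40*d^3 + 5*d^5) = -5*A^4 - 65 - 170*A^-4 - 170*A^-8 - 65*A^-12 - 5*A^-16
  A^-8 * (10*d^4) = 10 + 40*A^-4 + 60*A^-8 + 40*A^-12 + 10*A^-16
  A^-10 * (d^5) = -1 - 5*A^-4 - 10*A^-8 - 10*A^-12 - 5*A^-16 - A^-20
Summing the groups: <K> = -A^12 + 2*A^8 - 2*A^4 + 4 - 3*A^-4 + 3*A^-8 - 2*A^-12 + A^-16 - A^-20
Normalise by the writhe: (-A^3)^(-w) = (-A^3)^(-4) = A^-12, so f(A) = A^-12 * <K> = -1 + 2*A^-4 - 2*A^-8 + 4*A^-12 - 3*A^-16 + 3*A^-20 - 2*A^-24 + A^-28 - A^-32.
Substitute A = t^(-1/4), i.e. A^e → t^(-e/4): V(t) = -t^8 + t^7 - 2*t^6 + 3*t^5 - 3*t^4 + 4*t^3 - 2*t^2 + 2*t - 1

Answer: -t^8 + t^7 - 2*t^6 + 3*t^5 - 3*t^4 + 4*t^3 - 2*t^2 + 2*t - 1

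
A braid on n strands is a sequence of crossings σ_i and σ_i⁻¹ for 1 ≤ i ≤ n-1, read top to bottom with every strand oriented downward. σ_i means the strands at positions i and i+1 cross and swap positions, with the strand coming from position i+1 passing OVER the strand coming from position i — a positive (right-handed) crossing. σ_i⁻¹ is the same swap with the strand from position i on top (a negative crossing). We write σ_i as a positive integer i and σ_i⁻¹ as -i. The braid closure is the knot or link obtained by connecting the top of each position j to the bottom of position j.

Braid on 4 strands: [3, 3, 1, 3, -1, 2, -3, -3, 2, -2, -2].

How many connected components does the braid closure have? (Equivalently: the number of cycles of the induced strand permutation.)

3

Derivation:
Track the strand permutation on 4 strands, starting from identity.
  step 1: s3 swaps positions 3,4 -> [1 2 4 3]
  step 2: s3 swaps positions 3,4 -> [1 2 3 4]
  step 3: s1 swaps positions 1,2 -> [2 1 3 4]
  step 4: s3 swaps positions 3,4 -> [2 1 4 3]
  step 5: s1^-1 swaps positions 1,2 -> [1 2 4 3]
  step 6: s2 swaps positions 2,3 -> [1 4 2 3]
  step 7: s3^-1 swaps positions 3,4 -> [1 4 3 2]
  step 8: s3^-1 swaps positions 3,4 -> [1 4 2 3]
  step 9: s2 swaps positions 2,3 -> [1 2 4 3]
  step 10: s2^-1 swaps positions 2,3 -> [1 4 2 3]
  step 11: s2^-1 swaps positions 2,3 -> [1 2 4 3]
Final permutation (position -> original strand): [1 2 4 3]
Closure components = cycle count of this permutation = 3.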